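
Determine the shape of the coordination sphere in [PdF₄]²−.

square planar

Summing ligand charges against the −2 overall charge gives an oxidation state of +2 for palladium.
Palladium is a group-10 element; Pd(II) is therefore d⁸.
Coordination number: 4.
A 4d d⁸ ion has a large crystal-field splitting; square planar leaves the high-energy d_{x²−y²} orbital empty and maximises CFSE.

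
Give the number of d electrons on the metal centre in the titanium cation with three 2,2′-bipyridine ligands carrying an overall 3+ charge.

d1

Ligand charges: 2,2′-bipyridine is neutral. With an overall charge of +3 the titanium centre must be in the +3 oxidation state.
Titanium is a group-4 element; Ti(III) is therefore d¹.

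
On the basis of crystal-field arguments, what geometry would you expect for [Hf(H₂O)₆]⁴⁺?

octahedral

Water is neutral; balancing the +4 overall charge requires Hf(IV).
Hf sits in group 4, so the d-electron count is 4 − 4 = 0.
With 6 monodentate ligands the coordination number is 6.
Six donors around a single metal centre give an octahedral coordination sphere.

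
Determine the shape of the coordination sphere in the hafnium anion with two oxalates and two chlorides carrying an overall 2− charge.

Each oxalate is −2; each chloride is −1; balancing the −2 overall charge requires Hf(IV).
Group 4 minus oxidation state 4 gives a d⁰ configuration.
Counting donor atoms: 2×oxalate (bidentate) → 4 donors; 2×chloride (monodentate) → 2 donors. Coordination number = 6.
Six donors around a single metal centre give an octahedral coordination sphere.

octahedral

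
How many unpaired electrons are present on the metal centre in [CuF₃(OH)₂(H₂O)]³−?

1

Ligand charges: each fluoride is −1; each hydroxide is −1; water is neutral. With an overall charge of −3 the copper centre must be in the +2 oxidation state.
Copper is a group-11 element; Cu(II) is therefore d⁹.
In an octahedral field the d⁹ configuration is t₂g⁶e_g³ (only one arrangement possible), giving 1 unpaired electron.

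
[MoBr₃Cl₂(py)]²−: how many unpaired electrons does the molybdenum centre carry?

Summing ligand charges against the −2 overall charge gives an oxidation state of +3 for molybdenum.
Mo sits in group 6, so the d-electron count is 6 − 3 = 3.
In an octahedral field the d³ configuration is t₂g³e_g⁰ (only one arrangement possible), giving 3 unpaired electrons.

3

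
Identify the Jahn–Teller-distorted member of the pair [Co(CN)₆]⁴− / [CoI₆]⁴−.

[Co(CN)₆]⁴−

[Co(CN)₆]⁴−: Ligand charges: each cyanide is −1. With an overall charge of −4 the cobalt centre must be in the +2 oxidation state. Co sits in group 9, so the d-electron count is 9 − 2 = 7. Cyanide is a strong-field ligand (high in the spectrochemical series) for a first-row metal, so the complex is low-spin. The t₂g⁶e_g¹ (low-spin) configuration has an unevenly filled e_g set; the Jahn–Teller theorem predicts a tetragonal distortion (typically axial elongation) to lift the degeneracy.
[CoI₆]⁴−: Each iodide is −1; balancing the −4 overall charge requires Co(II). Cobalt is a group-9 element; Co(II) is therefore d⁷. Iodide is a weak-field ligand for a first-row metal, so the complex is high-spin. The d⁷ configuration leaves the e_g set evenly filled (or empty) — no strong Jahn–Teller driving force.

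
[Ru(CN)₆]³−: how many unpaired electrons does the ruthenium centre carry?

Ligand charges: each cyanide is −1. With an overall charge of −3 the ruthenium centre must be in the +3 oxidation state.
Ru sits in group 8, so the d-electron count is 8 − 3 = 5.
The spin state decides the count: a 4d ion has a large Δₒ and is invariably low-spin.
An octahedral low-spin d⁵ ion is t₂g⁵e_g⁰, giving 1 unpaired electron.

1 unpaired electron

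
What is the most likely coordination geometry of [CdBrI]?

Summing ligand charges against the 0 overall charge gives an oxidation state of +2 for cadmium.
Group 12 minus oxidation state 2 gives a d¹⁰ configuration.
With 2 monodentate ligands the coordination number is 2.
A d¹⁰ ion with only two ligands adopts a linear arrangement (sp hybridisation; no CFSE preference).

linear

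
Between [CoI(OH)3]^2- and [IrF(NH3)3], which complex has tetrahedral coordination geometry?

[CoI(OH)3]^2-

For [CoI(OH)3]^2-: Each iodide is −1; each hydroxide is −1; balancing the −2 overall charge requires Co(II). Cobalt is a group-9 element; Co(II) is therefore d⁷. For a high-spin 3d d⁷ ion with weak-field ligands the small Δₜ gives little square-planar CFSE advantage, so four ligands adopt the sterically favoured tetrahedral geometry. → tetrahedral.
For [IrF(NH3)3]: Each fluoride is −1; ammonia is neutral; balancing the 0 overall charge requires Ir(I). Group 9 minus oxidation state 1 gives a d⁸ configuration. A 5d d⁸ ion has a large crystal-field splitting; square planar leaves the high-energy d_{x²−y²} orbital empty and maximises CFSE. → square planar.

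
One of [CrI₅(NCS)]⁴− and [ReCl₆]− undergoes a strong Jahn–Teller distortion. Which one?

[CrI₅(NCS)]⁴−

[CrI₅(NCS)]⁴−: Ligand charges: each iodide is −1; each isothiocyanate is −1. With an overall charge of −4 the chromium centre must be in the +2 oxidation state. Group 6 minus oxidation state 2 gives a d⁴ configuration. Iodide and isothiocyanate are weak-field ligands for a first-row metal, so the complex is high-spin. The t₂g³e_g¹ (high-spin) configuration has an unevenly filled e_g set; the Jahn–Teller theorem predicts a tetragonal distortion (typically axial elongation) to lift the degeneracy.
[ReCl₆]−: Summing ligand charges against the −1 overall charge gives an oxidation state of +5 for rhenium. Re sits in group 7, so the d-electron count is 7 − 5 = 2. The d² configuration leaves the e_g set evenly filled (or empty) — no strong Jahn–Teller driving force.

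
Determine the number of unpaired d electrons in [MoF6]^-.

Ligand charges: each fluoride is −1. With an overall charge of −1 the molybdenum centre must be in the +5 oxidation state.
Mo sits in group 6, so the d-electron count is 6 − 5 = 1.
In an octahedral field the d¹ configuration is t₂g¹e_g⁰ (only one arrangement possible), giving 1 unpaired electron.

1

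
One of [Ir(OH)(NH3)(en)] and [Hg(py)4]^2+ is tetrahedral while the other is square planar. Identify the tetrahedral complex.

[Hg(py)4]^2+

For [Ir(OH)(NH3)(en)]: Summing ligand charges against the 0 overall charge gives an oxidation state of +1 for iridium. Group 9 minus oxidation state 1 gives a d⁸ configuration. A 5d d⁸ ion has a large crystal-field splitting; square planar leaves the high-energy d_{x²−y²} orbital empty and maximises CFSE. → square planar.
For [Hg(py)4]^2+: Summing ligand charges against the +2 overall charge gives an oxidation state of +2 for mercury. Group 12 minus oxidation state 2 gives a d¹⁰ configuration. A d¹⁰ ion has no crystal-field stabilisation preference between square planar and tetrahedral, so four ligands adopt the sterically favoured tetrahedral geometry. → tetrahedral.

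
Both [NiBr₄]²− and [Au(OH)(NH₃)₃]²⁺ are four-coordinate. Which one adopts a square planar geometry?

[Au(OH)(NH₃)₃]²⁺

For [NiBr₄]²−: Summing ligand charges against the −2 overall charge gives an oxidation state of +2 for nickel. Group 10 minus oxidation state 2 gives a d⁸ configuration. Bromide is a weak-field ligand. With weak-field ligands the CFSE gain from square planar is small, so a 3d d⁸ ion takes the sterically preferred tetrahedral geometry. → tetrahedral.
For [Au(OH)(NH₃)₃]²⁺: Each hydroxide is −1; ammonia is neutral; balancing the +2 overall charge requires Au(III). Au sits in group 11, so the d-electron count is 11 − 3 = 8. A 5d d⁸ ion has a large crystal-field splitting; square planar leaves the high-energy d_{x²−y²} orbital empty and maximises CFSE. → square planar.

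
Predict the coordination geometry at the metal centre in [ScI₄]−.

Summing ligand charges against the −1 overall charge gives an oxidation state of +3 for scandium.
Scandium is a group-3 element; Sc(III) is therefore d⁰.
With 4 monodentate ligands the coordination number is 4.
A d⁰ ion has no crystal-field stabilisation preference between square planar and tetrahedral, so four ligands adopt the sterically favoured tetrahedral geometry.

tetrahedral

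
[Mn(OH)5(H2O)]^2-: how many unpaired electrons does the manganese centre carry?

4

Each hydroxide is −1; water is neutral; balancing the −2 overall charge requires Mn(III).
Manganese is a group-7 element; Mn(III) is therefore d⁴.
The spin state decides the count: Hydroxide is a weak-field ligand for a first-row metal, so the complex is high-spin.
An octahedral high-spin d⁴ ion is t₂g³e_g¹, giving 4 unpaired electrons.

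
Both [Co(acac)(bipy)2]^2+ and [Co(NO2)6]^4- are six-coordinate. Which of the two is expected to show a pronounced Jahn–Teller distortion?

[Co(acac)(bipy)2]^2+: Ligand charges: each acetylacetonate is −1; 2,2′-bipyridine is neutral. With an overall charge of +2 the cobalt centre must be in the +3 oxidation state. Group 9 minus oxidation state 3 gives a d⁶ configuration. Co(III) has an exceptionally large octahedral splitting and is low-spin with essentially every ligand except fluoride. The d⁶ configuration leaves the e_g set evenly filled (or empty) — no strong Jahn–Teller driving force.
[Co(NO2)6]^4-: Ligand charges: each nitro (N-bound nitrite) is −1. With an overall charge of −4 the cobalt centre must be in the +2 oxidation state. Co sits in group 9, so the d-electron count is 9 − 2 = 7. Nitro (N-bound nitrite) is a strong-field ligand (high in the spectrochemical series) for a first-row metal, so the complex is low-spin. The t₂g⁶e_g¹ (low-spin) configuration has an unevenly filled e_g set; the Jahn–Teller theorem predicts a tetragonal distortion (typically axial elongation) to lift the degeneracy.

[Co(NO2)6]^4-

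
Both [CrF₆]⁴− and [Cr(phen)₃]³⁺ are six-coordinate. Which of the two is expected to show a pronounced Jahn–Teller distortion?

[CrF₆]⁴−

[CrF₆]⁴−: Each fluoride is −1; balancing the −4 overall charge requires Cr(II). Chromium is a group-6 element; Cr(II) is therefore d⁴. Fluoride is a weak-field ligand for a first-row metal, so the complex is high-spin. The t₂g³e_g¹ (high-spin) configuration has an unevenly filled e_g set; the Jahn–Teller theorem predicts a tetragonal distortion (typically axial elongation) to lift the degeneracy.
[Cr(phen)₃]³⁺: 1,10-phenanthroline is neutral; balancing the +3 overall charge requires Cr(III). Cr sits in group 6, so the d-electron count is 6 − 3 = 3. The d³ configuration leaves the e_g set evenly filled (or empty) — no strong Jahn–Teller driving force.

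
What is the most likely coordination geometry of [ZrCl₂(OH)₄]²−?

Summing ligand charges against the −2 overall charge gives an oxidation state of +4 for zirconium.
Group 4 minus oxidation state 4 gives a d⁰ configuration.
With 6 monodentate ligands the coordination number is 6.
Six donors around a single metal centre give an octahedral coordination sphere.

octahedral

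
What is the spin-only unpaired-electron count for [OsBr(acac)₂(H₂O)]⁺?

2

Ligand charges: each bromide is −1; each acetylacetonate is −1; water is neutral. With an overall charge of +1 the osmium centre must be in the +4 oxidation state.
Os sits in group 8, so the d-electron count is 8 − 4 = 4.
Counting donor atoms: 1×bromide (monodentate) → 1 donor; 2×acetylacetonate (bidentate) → 4 donors; 1×water (monodentate) → 1 donor. Coordination number = 6.
The spin state decides the count: a 5d ion has a large Δₒ and is invariably low-spin.
An octahedral low-spin d⁴ ion is t₂g⁴e_g⁰, giving 2 unpaired electrons.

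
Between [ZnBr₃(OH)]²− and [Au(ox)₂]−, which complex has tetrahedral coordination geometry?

For [ZnBr₃(OH)]²−: Each bromide is −1; each hydroxide is −1; balancing the −2 overall charge requires Zn(II). Group 12 minus oxidation state 2 gives a d¹⁰ configuration. A d¹⁰ ion has no crystal-field stabilisation preference between square planar and tetrahedral, so four ligands adopt the sterically favoured tetrahedral geometry. → tetrahedral.
For [Au(ox)₂]−: Each oxalate is −2; balancing the −1 overall charge requires Au(III). Group 11 minus oxidation state 3 gives a d⁸ configuration. A 5d d⁸ ion has a large crystal-field splitting; square planar leaves the high-energy d_{x²−y²} orbital empty and maximises CFSE. → square planar.

[ZnBr₃(OH)]²−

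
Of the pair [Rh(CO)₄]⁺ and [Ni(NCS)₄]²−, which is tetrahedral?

For [Rh(CO)₄]⁺: Ligand charges: carbonyl is neutral. With an overall charge of +1 the rhodium centre must be in the +1 oxidation state. Rh sits in group 9, so the d-electron count is 9 − 1 = 8. A 4d d⁸ ion has a large crystal-field splitting; square planar leaves the high-energy d_{x²−y²} orbital empty and maximises CFSE. → square planar.
For [Ni(NCS)₄]²−: Summing ligand charges against the −2 overall charge gives an oxidation state of +2 for nickel. Ni sits in group 10, so the d-electron count is 10 − 2 = 8. Isothiocyanate is a weak-field ligand. With weak-field ligands the CFSE gain from square planar is small, so a 3d d⁸ ion takes the sterically preferred tetrahedral geometry. → tetrahedral.

[Ni(NCS)₄]²−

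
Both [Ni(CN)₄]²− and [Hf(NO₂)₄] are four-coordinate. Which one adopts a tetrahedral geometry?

[Hf(NO₂)₄]

For [Ni(CN)₄]²−: Ligand charges: each cyanide is −1. With an overall charge of −2 the nickel centre must be in the +2 oxidation state. Nickel is a group-10 element; Ni(II) is therefore d⁸. Cyanide is a strong-field ligand (high in the spectrochemical series). A 3d d⁸ ion with strong-field ligands gains enough CFSE to favour square planar over tetrahedral. → square planar.
For [Hf(NO₂)₄]: Summing ligand charges against the 0 overall charge gives an oxidation state of +4 for hafnium. Group 4 minus oxidation state 4 gives a d⁰ configuration. A d⁰ ion has no crystal-field stabilisation preference between square planar and tetrahedral, so four ligands adopt the sterically favoured tetrahedral geometry. → tetrahedral.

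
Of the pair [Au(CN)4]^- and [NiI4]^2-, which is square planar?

For [Au(CN)4]^-: Each cyanide is −1; balancing the −1 overall charge requires Au(III). Group 11 minus oxidation state 3 gives a d⁸ configuration. A 5d d⁸ ion has a large crystal-field splitting; square planar leaves the high-energy d_{x²−y²} orbital empty and maximises CFSE. → square planar.
For [NiI4]^2-: Each iodide is −1; balancing the −2 overall charge requires Ni(II). Group 10 minus oxidation state 2 gives a d⁸ configuration. Iodide is a weak-field ligand. With weak-field ligands the CFSE gain from square planar is small, so a 3d d⁸ ion takes the sterically preferred tetrahedral geometry. → tetrahedral.

[Au(CN)4]^-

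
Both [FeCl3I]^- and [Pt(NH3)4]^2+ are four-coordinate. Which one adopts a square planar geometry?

[Pt(NH3)4]^2+

For [FeCl3I]^-: Summing ligand charges against the −1 overall charge gives an oxidation state of +3 for iron. Fe sits in group 8, so the d-electron count is 8 − 3 = 5. A high-spin d⁵ ion has zero CFSE in either geometry, so four ligands adopt the sterically favoured tetrahedral geometry. → tetrahedral.
For [Pt(NH3)4]^2+: Summing ligand charges against the +2 overall charge gives an oxidation state of +2 for platinum. Platinum is a group-10 element; Pt(II) is therefore d⁸. A 5d d⁸ ion has a large crystal-field splitting; square planar leaves the high-energy d_{x²−y²} orbital empty and maximises CFSE. → square planar.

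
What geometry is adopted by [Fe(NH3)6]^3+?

Summing ligand charges against the +3 overall charge gives an oxidation state of +3 for iron.
Fe sits in group 8, so the d-electron count is 8 − 3 = 5.
With 6 monodentate ligands the coordination number is 6.
Six donors around a single metal centre give an octahedral coordination sphere.

octahedral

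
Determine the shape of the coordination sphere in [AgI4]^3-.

Ligand charges: each iodide is −1. With an overall charge of −3 the silver centre must be in the +1 oxidation state.
Ag sits in group 11, so the d-electron count is 11 − 1 = 10.
With 4 monodentate ligands the coordination number is 4.
A d¹⁰ ion has no crystal-field stabilisation preference between square planar and tetrahedral, so four ligands adopt the sterically favoured tetrahedral geometry.

tetrahedral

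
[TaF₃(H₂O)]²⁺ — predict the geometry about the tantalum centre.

Ligand charges: each fluoride is −1; water is neutral. With an overall charge of +2 the tantalum centre must be in the +5 oxidation state.
Tantalum is a group-5 element; Ta(V) is therefore d⁰.
With 4 monodentate ligands the coordination number is 4.
A d⁰ ion has no crystal-field stabilisation preference between square planar and tetrahedral, so four ligands adopt the sterically favoured tetrahedral geometry.

tetrahedral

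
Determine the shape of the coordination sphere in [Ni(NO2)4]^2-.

Summing ligand charges against the −2 overall charge gives an oxidation state of +2 for nickel.
Nickel is a group-10 element; Ni(II) is therefore d⁸.
Coordination number: 4.
Nitro (N-bound nitrite) is a strong-field ligand (high in the spectrochemical series).
A 3d d⁸ ion with strong-field ligands gains enough CFSE to favour square planar over tetrahedral.

square planar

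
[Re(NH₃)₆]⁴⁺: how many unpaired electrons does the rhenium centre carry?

Summing ligand charges against the +4 overall charge gives an oxidation state of +4 for rhenium.
Re sits in group 7, so the d-electron count is 7 − 4 = 3.
In an octahedral field the d³ configuration is t₂g³e_g⁰ (only one arrangement possible), giving 3 unpaired electrons.

3 unpaired electrons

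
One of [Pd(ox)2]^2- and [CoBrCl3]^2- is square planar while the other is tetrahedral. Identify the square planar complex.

[Pd(ox)2]^2-

For [Pd(ox)2]^2-: Summing ligand charges against the −2 overall charge gives an oxidation state of +2 for palladium. Group 10 minus oxidation state 2 gives a d⁸ configuration. A 4d d⁸ ion has a large crystal-field splitting; square planar leaves the high-energy d_{x²−y²} orbital empty and maximises CFSE. → square planar.
For [CoBrCl3]^2-: Ligand charges: each bromide is −1; each chloride is −1. With an overall charge of −2 the cobalt centre must be in the +2 oxidation state. Group 9 minus oxidation state 2 gives a d⁷ configuration. For a high-spin 3d d⁷ ion with weak-field ligands the small Δₜ gives little square-planar CFSE advantage, so four ligands adopt the sterically favoured tetrahedral geometry. → tetrahedral.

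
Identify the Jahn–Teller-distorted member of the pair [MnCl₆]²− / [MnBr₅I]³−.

[MnBr₅I]³−

[MnCl₆]²−: Ligand charges: each chloride is −1. With an overall charge of −2 the manganese centre must be in the +4 oxidation state. Mn sits in group 7, so the d-electron count is 7 − 4 = 3. The d³ configuration leaves the e_g set evenly filled (or empty) — no strong Jahn–Teller driving force.
[MnBr₅I]³−: Ligand charges: each bromide is −1; each iodide is −1. With an overall charge of −3 the manganese centre must be in the +3 oxidation state. Mn sits in group 7, so the d-electron count is 7 − 3 = 4. Bromide and iodide are weak-field ligands for a first-row metal, so the complex is high-spin. The t₂g³e_g¹ (high-spin) configuration has an unevenly filled e_g set; the Jahn–Teller theorem predicts a tetragonal distortion (typically axial elongation) to lift the degeneracy.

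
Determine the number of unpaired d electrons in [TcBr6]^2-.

Summing ligand charges against the −2 overall charge gives an oxidation state of +4 for technetium.
Technetium is a group-7 element; Tc(IV) is therefore d³.
In an octahedral field the d³ configuration is t₂g³e_g⁰ (only one arrangement possible), giving 3 unpaired electrons.

3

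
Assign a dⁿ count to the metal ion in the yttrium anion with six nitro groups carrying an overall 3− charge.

Each nitro (N-bound nitrite) is −1; balancing the −3 overall charge requires Y(III).
Yttrium is a group-3 element; Y(III) is therefore d⁰.

d0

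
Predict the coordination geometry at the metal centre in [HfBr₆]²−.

Summing ligand charges against the −2 overall charge gives an oxidation state of +4 for hafnium.
Hafnium is a group-4 element; Hf(IV) is therefore d⁰.
With 6 monodentate ligands the coordination number is 6.
Six donors around a single metal centre give an octahedral coordination sphere.

octahedral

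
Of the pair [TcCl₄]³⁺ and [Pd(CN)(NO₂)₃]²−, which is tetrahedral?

[TcCl₄]³⁺

For [TcCl₄]³⁺: Each chloride is −1; balancing the +3 overall charge requires Tc(VII). Technetium is a group-7 element; Tc(VII) is therefore d⁰. A d⁰ ion has no crystal-field stabilisation preference between square planar and tetrahedral, so four ligands adopt the sterically favoured tetrahedral geometry. → tetrahedral.
For [Pd(CN)(NO₂)₃]²−: Summing ligand charges against the −2 overall charge gives an oxidation state of +2 for palladium. Palladium is a group-10 element; Pd(II) is therefore d⁸. A 4d d⁸ ion has a large crystal-field splitting; square planar leaves the high-energy d_{x²−y²} orbital empty and maximises CFSE. → square planar.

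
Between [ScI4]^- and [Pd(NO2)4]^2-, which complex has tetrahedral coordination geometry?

[ScI4]^-

For [ScI4]^-: Ligand charges: each iodide is −1. With an overall charge of −1 the scandium centre must be in the +3 oxidation state. Group 3 minus oxidation state 3 gives a d⁰ configuration. A d⁰ ion has no crystal-field stabilisation preference between square planar and tetrahedral, so four ligands adopt the sterically favoured tetrahedral geometry. → tetrahedral.
For [Pd(NO2)4]^2-: Each nitro (N-bound nitrite) is −1; balancing the −2 overall charge requires Pd(II). Group 10 minus oxidation state 2 gives a d⁸ configuration. A 4d d⁸ ion has a large crystal-field splitting; square planar leaves the high-energy d_{x²−y²} orbital empty and maximises CFSE. → square planar.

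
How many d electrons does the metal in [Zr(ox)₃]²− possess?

Ligand charges: each oxalate is −2. With an overall charge of −2 the zirconium centre must be in the +4 oxidation state.
Zr sits in group 4, so the d-electron count is 4 − 4 = 0.

d⁰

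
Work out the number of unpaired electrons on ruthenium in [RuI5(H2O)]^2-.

1 unpaired electron

Each iodide is −1; water is neutral; balancing the −2 overall charge requires Ru(III).
Group 8 minus oxidation state 3 gives a d⁵ configuration.
The spin state decides the count: a 4d ion has a large Δₒ and is invariably low-spin.
An octahedral low-spin d⁵ ion is t₂g⁵e_g⁰, giving 1 unpaired electron.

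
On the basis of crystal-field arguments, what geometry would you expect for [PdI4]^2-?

square planar

Ligand charges: each iodide is −1. With an overall charge of −2 the palladium centre must be in the +2 oxidation state.
Group 10 minus oxidation state 2 gives a d⁸ configuration.
Coordination number: 4.
A 4d d⁸ ion has a large crystal-field splitting; square planar leaves the high-energy d_{x²−y²} orbital empty and maximises CFSE.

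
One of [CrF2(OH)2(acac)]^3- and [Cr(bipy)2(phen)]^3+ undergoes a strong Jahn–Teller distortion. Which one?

[CrF2(OH)2(acac)]^3-

[CrF2(OH)2(acac)]^3-: Summing ligand charges against the −3 overall charge gives an oxidation state of +2 for chromium. Group 6 minus oxidation state 2 gives a d⁴ configuration. Acetylacetonate, fluoride, and hydroxide are weak-field ligands for a first-row metal, so the complex is high-spin. The t₂g³e_g¹ (high-spin) configuration has an unevenly filled e_g set; the Jahn–Teller theorem predicts a tetragonal distortion (typically axial elongation) to lift the degeneracy.
[Cr(bipy)2(phen)]^3+: Summing ligand charges against the +3 overall charge gives an oxidation state of +3 for chromium. Group 6 minus oxidation state 3 gives a d³ configuration. The d³ configuration leaves the e_g set evenly filled (or empty) — no strong Jahn–Teller driving force.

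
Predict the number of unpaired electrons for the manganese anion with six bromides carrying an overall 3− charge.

4 unpaired electrons

Ligand charges: each bromide is −1. With an overall charge of −3 the manganese centre must be in the +3 oxidation state.
Manganese is a group-7 element; Mn(III) is therefore d⁴.
The spin state decides the count: Bromide is a weak-field ligand for a first-row metal, so the complex is high-spin.
An octahedral high-spin d⁴ ion is t₂g³e_g¹, giving 4 unpaired electrons.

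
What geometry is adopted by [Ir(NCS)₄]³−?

Each isothiocyanate is −1; balancing the −3 overall charge requires Ir(I).
Group 9 minus oxidation state 1 gives a d⁸ configuration.
Coordination number: 4.
A 5d d⁸ ion has a large crystal-field splitting; square planar leaves the high-energy d_{x²−y²} orbital empty and maximises CFSE.

square planar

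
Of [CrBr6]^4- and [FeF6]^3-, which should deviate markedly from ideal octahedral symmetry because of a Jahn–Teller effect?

[CrBr6]^4-

[CrBr6]^4-: Summing ligand charges against the −4 overall charge gives an oxidation state of +2 for chromium. Cr sits in group 6, so the d-electron count is 6 − 2 = 4. Bromide is a weak-field ligand for a first-row metal, so the complex is high-spin. The t₂g³e_g¹ (high-spin) configuration has an unevenly filled e_g set; the Jahn–Teller theorem predicts a tetragonal distortion (typically axial elongation) to lift the degeneracy.
[FeF6]^3-: Each fluoride is −1; balancing the −3 overall charge requires Fe(III). Iron is a group-8 element; Fe(III) is therefore d⁵. Fluoride is a weak-field ligand for a first-row metal, so the complex is high-spin. The d⁵ configuration leaves the e_g set evenly filled (or empty) — no strong Jahn–Teller driving force.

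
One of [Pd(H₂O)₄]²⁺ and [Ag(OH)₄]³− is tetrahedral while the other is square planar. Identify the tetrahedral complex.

[Ag(OH)₄]³−

For [Pd(H₂O)₄]²⁺: Ligand charges: water is neutral. With an overall charge of +2 the palladium centre must be in the +2 oxidation state. Palladium is a group-10 element; Pd(II) is therefore d⁸. A 4d d⁸ ion has a large crystal-field splitting; square planar leaves the high-energy d_{x²−y²} orbital empty and maximises CFSE. → square planar.
For [Ag(OH)₄]³−: Ligand charges: each hydroxide is −1. With an overall charge of −3 the silver centre must be in the +1 oxidation state. Group 11 minus oxidation state 1 gives a d¹⁰ configuration. A d¹⁰ ion has no crystal-field stabilisation preference between square planar and tetrahedral, so four ligands adopt the sterically favoured tetrahedral geometry. → tetrahedral.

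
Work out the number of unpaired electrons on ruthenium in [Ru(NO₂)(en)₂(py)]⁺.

Summing ligand charges against the +1 overall charge gives an oxidation state of +2 for ruthenium.
Ruthenium is a group-8 element; Ru(II) is therefore d⁶.
Counting donor atoms: 1×nitro (N-bound nitrite) (monodentate) → 1 donor; 2×ethylenediamine (bidentate) → 4 donors; 1×pyridine (monodentate) → 1 donor. Coordination number = 6.
The spin state decides the count: a 4d ion has a large Δₒ and is invariably low-spin.
An octahedral low-spin d⁶ ion is t₂g⁶e_g⁰, giving 0 unpaired electrons.

0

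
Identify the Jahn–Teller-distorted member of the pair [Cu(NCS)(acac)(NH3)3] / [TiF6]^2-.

[Cu(NCS)(acac)(NH3)3]

[Cu(NCS)(acac)(NH3)3]: Ligand charges: each isothiocyanate is −1; each acetylacetonate is −1; ammonia is neutral. With an overall charge of 0 the copper centre must be in the +2 oxidation state. Cu sits in group 11, so the d-electron count is 11 − 2 = 9. The t₂g⁶e_g³ configuration has an unevenly filled e_g set; the Jahn–Teller theorem predicts a tetragonal distortion (typically axial elongation) to lift the degeneracy.
[TiF6]^2-: Each fluoride is −1; balancing the −2 overall charge requires Ti(IV). Titanium is a group-4 element; Ti(IV) is therefore d⁰. The d⁰ configuration leaves the e_g set evenly filled (or empty) — no strong Jahn–Teller driving force.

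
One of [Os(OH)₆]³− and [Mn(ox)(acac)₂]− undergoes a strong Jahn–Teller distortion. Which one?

[Os(OH)₆]³−: Each hydroxide is −1; balancing the −3 overall charge requires Os(III). Os sits in group 8, so the d-electron count is 8 − 3 = 5. A 5d ion has a large Δₒ and is invariably low-spin. The d⁵ configuration leaves the e_g set evenly filled (or empty) — no strong Jahn–Teller driving force.
[Mn(ox)(acac)₂]−: Each oxalate is −2; each acetylacetonate is −1; balancing the −1 overall charge requires Mn(III). Group 7 minus oxidation state 3 gives a d⁴ configuration. Acetylacetonate and oxalate are weak-field ligands for a first-row metal, so the complex is high-spin. The t₂g³e_g¹ (high-spin) configuration has an unevenly filled e_g set; the Jahn–Teller theorem predicts a tetragonal distortion (typically axial elongation) to lift the degeneracy.

[Mn(ox)(acac)₂]−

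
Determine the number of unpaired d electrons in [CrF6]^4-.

4 unpaired electrons

Ligand charges: each fluoride is −1. With an overall charge of −4 the chromium centre must be in the +2 oxidation state.
Chromium is a group-6 element; Cr(II) is therefore d⁴.
The spin state decides the count: Fluoride is a weak-field ligand for a first-row metal, so the complex is high-spin.
An octahedral high-spin d⁴ ion is t₂g³e_g¹, giving 4 unpaired electrons.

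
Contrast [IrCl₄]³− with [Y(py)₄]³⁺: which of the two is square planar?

[IrCl₄]³−

For [IrCl₄]³−: Each chloride is −1; balancing the −3 overall charge requires Ir(I). Ir sits in group 9, so the d-electron count is 9 − 1 = 8. A 5d d⁸ ion has a large crystal-field splitting; square planar leaves the high-energy d_{x²−y²} orbital empty and maximises CFSE. → square planar.
For [Y(py)₄]³⁺: Ligand charges: pyridine is neutral. With an overall charge of +3 the yttrium centre must be in the +3 oxidation state. Group 3 minus oxidation state 3 gives a d⁰ configuration. A d⁰ ion has no crystal-field stabilisation preference between square planar and tetrahedral, so four ligands adopt the sterically favoured tetrahedral geometry. → tetrahedral.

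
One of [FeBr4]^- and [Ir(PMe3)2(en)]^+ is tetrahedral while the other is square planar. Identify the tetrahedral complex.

For [FeBr4]^-: Summing ligand charges against the −1 overall charge gives an oxidation state of +3 for iron. Group 8 minus oxidation state 3 gives a d⁵ configuration. A high-spin d⁵ ion has zero CFSE in either geometry, so four ligands adopt the sterically favoured tetrahedral geometry. → tetrahedral.
For [Ir(PMe3)2(en)]^+: Trimethylphosphine is neutral; ethylenediamine is neutral; balancing the +1 overall charge requires Ir(I). Iridium is a group-9 element; Ir(I) is therefore d⁸. A 5d d⁸ ion has a large crystal-field splitting; square planar leaves the high-energy d_{x²−y²} orbital empty and maximises CFSE. → square planar.

[FeBr4]^-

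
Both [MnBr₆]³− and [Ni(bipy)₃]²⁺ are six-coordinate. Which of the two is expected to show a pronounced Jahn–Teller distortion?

[MnBr₆]³−

[MnBr₆]³−: Summing ligand charges against the −3 overall charge gives an oxidation state of +3 for manganese. Mn sits in group 7, so the d-electron count is 7 − 3 = 4. Bromide is a weak-field ligand for a first-row metal, so the complex is high-spin. The t₂g³e_g¹ (high-spin) configuration has an unevenly filled e_g set; the Jahn–Teller theorem predicts a tetragonal distortion (typically axial elongation) to lift the degeneracy.
[Ni(bipy)₃]²⁺: Ligand charges: 2,2′-bipyridine is neutral. With an overall charge of +2 the nickel centre must be in the +2 oxidation state. Nickel is a group-10 element; Ni(II) is therefore d⁸. The d⁸ configuration leaves the e_g set evenly filled (or empty) — no strong Jahn–Teller driving force.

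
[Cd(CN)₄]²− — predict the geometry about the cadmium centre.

Ligand charges: each cyanide is −1. With an overall charge of −2 the cadmium centre must be in the +2 oxidation state.
Group 12 minus oxidation state 2 gives a d¹⁰ configuration.
Coordination number: 4.
A d¹⁰ ion has no crystal-field stabilisation preference between square planar and tetrahedral, so four ligands adopt the sterically favoured tetrahedral geometry.

tetrahedral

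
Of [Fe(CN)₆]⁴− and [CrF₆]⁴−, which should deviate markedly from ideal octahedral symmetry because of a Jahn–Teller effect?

[Fe(CN)₆]⁴−: Ligand charges: each cyanide is −1. With an overall charge of −4 the iron centre must be in the +2 oxidation state. Group 8 minus oxidation state 2 gives a d⁶ configuration. Cyanide is a strong-field ligand (high in the spectrochemical series) for a first-row metal, so the complex is low-spin. The d⁶ configuration leaves the e_g set evenly filled (or empty) — no strong Jahn–Teller driving force.
[CrF₆]⁴−: Summing ligand charges against the −4 overall charge gives an oxidation state of +2 for chromium. Chromium is a group-6 element; Cr(II) is therefore d⁴. Fluoride is a weak-field ligand for a first-row metal, so the complex is high-spin. The t₂g³e_g¹ (high-spin) configuration has an unevenly filled e_g set; the Jahn–Teller theorem predicts a tetragonal distortion (typically axial elongation) to lift the degeneracy.

[CrF₆]⁴−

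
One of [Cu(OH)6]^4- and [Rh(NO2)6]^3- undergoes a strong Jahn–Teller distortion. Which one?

[Cu(OH)6]^4-: Summing ligand charges against the −4 overall charge gives an oxidation state of +2 for copper. Copper is a group-11 element; Cu(II) is therefore d⁹. The t₂g⁶e_g³ configuration has an unevenly filled e_g set; the Jahn–Teller theorem predicts a tetragonal distortion (typically axial elongation) to lift the degeneracy.
[Rh(NO2)6]^3-: Summing ligand charges against the −3 overall charge gives an oxidation state of +3 for rhodium. Rh sits in group 9, so the d-electron count is 9 − 3 = 6. A 4d ion has a large Δₒ and is invariably low-spin. The d⁶ configuration leaves the e_g set evenly filled (or empty) — no strong Jahn–Teller driving force.

[Cu(OH)6]^4-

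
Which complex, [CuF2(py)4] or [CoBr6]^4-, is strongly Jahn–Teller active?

[CuF2(py)4]

[CuF2(py)4]: Each fluoride is −1; pyridine is neutral; balancing the 0 overall charge requires Cu(II). Group 11 minus oxidation state 2 gives a d⁹ configuration. The t₂g⁶e_g³ configuration has an unevenly filled e_g set; the Jahn–Teller theorem predicts a tetragonal distortion (typically axial elongation) to lift the degeneracy.
[CoBr6]^4-: Summing ligand charges against the −4 overall charge gives an oxidation state of +2 for cobalt. Co sits in group 9, so the d-electron count is 9 − 2 = 7. Bromide is a weak-field ligand for a first-row metal, so the complex is high-spin. The d⁷ configuration leaves the e_g set evenly filled (or empty) — no strong Jahn–Teller driving force.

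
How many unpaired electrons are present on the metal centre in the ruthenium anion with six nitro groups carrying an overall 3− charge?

1 unpaired electron

Summing ligand charges against the −3 overall charge gives an oxidation state of +3 for ruthenium.
Group 8 minus oxidation state 3 gives a d⁵ configuration.
The spin state decides the count: a 4d ion has a large Δₒ and is invariably low-spin.
An octahedral low-spin d⁵ ion is t₂g⁵e_g⁰, giving 1 unpaired electron.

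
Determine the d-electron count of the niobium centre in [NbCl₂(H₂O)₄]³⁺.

Each chloride is −1; water is neutral; balancing the +3 overall charge requires Nb(V).
Group 5 minus oxidation state 5 gives a d⁰ configuration.

d0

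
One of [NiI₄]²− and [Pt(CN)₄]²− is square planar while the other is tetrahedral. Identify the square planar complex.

For [NiI₄]²−: Summing ligand charges against the −2 overall charge gives an oxidation state of +2 for nickel. Ni sits in group 10, so the d-electron count is 10 − 2 = 8. Iodide is a weak-field ligand. With weak-field ligands the CFSE gain from square planar is small, so a 3d d⁸ ion takes the sterically preferred tetrahedral geometry. → tetrahedral.
For [Pt(CN)₄]²−: Each cyanide is −1; balancing the −2 overall charge requires Pt(II). Pt sits in group 10, so the d-electron count is 10 − 2 = 8. A 5d d⁸ ion has a large crystal-field splitting; square planar leaves the high-energy d_{x²−y²} orbital empty and maximises CFSE. → square planar.

[Pt(CN)₄]²−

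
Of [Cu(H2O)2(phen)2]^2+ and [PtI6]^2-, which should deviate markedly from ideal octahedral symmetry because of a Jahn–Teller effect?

[Cu(H2O)2(phen)2]^2+

[Cu(H2O)2(phen)2]^2+: Summing ligand charges against the +2 overall charge gives an oxidation state of +2 for copper. Copper is a group-11 element; Cu(II) is therefore d⁹. The t₂g⁶e_g³ configuration has an unevenly filled e_g set; the Jahn–Teller theorem predicts a tetragonal distortion (typically axial elongation) to lift the degeneracy.
[PtI6]^2-: Each iodide is −1; balancing the −2 overall charge requires Pt(IV). Platinum is a group-10 element; Pt(IV) is therefore d⁶. A 5d ion has a large Δₒ and is invariably low-spin. The d⁶ configuration leaves the e_g set evenly filled (or empty) — no strong Jahn–Teller driving force.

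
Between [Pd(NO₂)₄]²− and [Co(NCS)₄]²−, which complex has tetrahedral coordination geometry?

For [Pd(NO₂)₄]²−: Ligand charges: each nitro (N-bound nitrite) is −1. With an overall charge of −2 the palladium centre must be in the +2 oxidation state. Palladium is a group-10 element; Pd(II) is therefore d⁸. A 4d d⁸ ion has a large crystal-field splitting; square planar leaves the high-energy d_{x²−y²} orbital empty and maximises CFSE. → square planar.
For [Co(NCS)₄]²−: Summing ligand charges against the −2 overall charge gives an oxidation state of +2 for cobalt. Co sits in group 9, so the d-electron count is 9 − 2 = 7. For a high-spin 3d d⁷ ion with weak-field ligands the small Δₜ gives little square-planar CFSE advantage, so four ligands adopt the sterically favoured tetrahedral geometry. → tetrahedral.

[Co(NCS)₄]²−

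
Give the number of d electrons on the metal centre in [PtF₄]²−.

Ligand charges: each fluoride is −1. With an overall charge of −2 the platinum centre must be in the +2 oxidation state.
Group 10 minus oxidation state 2 gives a d⁸ configuration.

d⁸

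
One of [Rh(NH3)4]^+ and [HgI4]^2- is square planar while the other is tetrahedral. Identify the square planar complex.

For [Rh(NH3)4]^+: Summing ligand charges against the +1 overall charge gives an oxidation state of +1 for rhodium. Rhodium is a group-9 element; Rh(I) is therefore d⁸. A 4d d⁸ ion has a large crystal-field splitting; square planar leaves the high-energy d_{x²−y²} orbital empty and maximises CFSE. → square planar.
For [HgI4]^2-: Summing ligand charges against the −2 overall charge gives an oxidation state of +2 for mercury. Hg sits in group 12, so the d-electron count is 12 − 2 = 10. A d¹⁰ ion has no crystal-field stabilisation preference between square planar and tetrahedral, so four ligands adopt the sterically favoured tetrahedral geometry. → tetrahedral.

[Rh(NH3)4]^+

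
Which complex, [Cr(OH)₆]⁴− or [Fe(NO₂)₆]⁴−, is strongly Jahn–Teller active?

[Cr(OH)₆]⁴−: Each hydroxide is −1; balancing the −4 overall charge requires Cr(II). Chromium is a group-6 element; Cr(II) is therefore d⁴. Hydroxide is a weak-field ligand for a first-row metal, so the complex is high-spin. The t₂g³e_g¹ (high-spin) configuration has an unevenly filled e_g set; the Jahn–Teller theorem predicts a tetragonal distortion (typically axial elongation) to lift the degeneracy.
[Fe(NO₂)₆]⁴−: Ligand charges: each nitro (N-bound nitrite) is −1. With an overall charge of −4 the iron centre must be in the +2 oxidation state. Group 8 minus oxidation state 2 gives a d⁶ configuration. Nitro (N-bound nitrite) is a strong-field ligand (high in the spectrochemical series) for a first-row metal, so the complex is low-spin. The d⁶ configuration leaves the e_g set evenly filled (or empty) — no strong Jahn–Teller driving force.

[Cr(OH)₆]⁴−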